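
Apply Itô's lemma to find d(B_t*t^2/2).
d(B_t*t^2/2) = (B_t*t) dt + (t^2/2) dB_t

Itô's formula for f(t, x): d f(t, B_t) = (f_t + (1/2) f_xx) dt + f_x dB_t. Compute partials of f(t, x) = t^2*x/2:
  f_t(t,x)  = t*x
  f_x(t,x)  = t^2/2
  f_xx(t,x) = 0
Assemble drift = f_t + (1/2) f_xx = t*x and diffusion = f_x = t^2/2. Substituting x = B_t:
  d(B_t*t^2/2) = (B_t*t) dt + (t^2/2) dB_t.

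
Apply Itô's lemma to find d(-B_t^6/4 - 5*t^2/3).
d(-B_t^6/4 - 5*t^2/3) = (-15*B_t^4/4 - 10*t/3) dt + (-3*B_t^5/2) dB_t

Itô's formula for f(t, x): d f(t, B_t) = (f_t + (1/2) f_xx) dt + f_x dB_t. Compute partials of f(t, x) = -5*t^2/3 - x^6/4:
  f_t(t,x)  = -10*t/3
  f_x(t,x)  = -3*x^5/2
  f_xx(t,x) = -15*x^4/2
Assemble drift = f_t + (1/2) f_xx = -10*t/3 - 15*x^4/4 and diffusion = f_x = -3*x^5/2. Substituting x = B_t:
  d(-B_t^6/4 - 5*t^2/3) = (-15*B_t^4/4 - 10*t/3) dt + (-3*B_t^5/2) dB_t.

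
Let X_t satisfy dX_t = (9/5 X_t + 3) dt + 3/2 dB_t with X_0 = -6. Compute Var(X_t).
Var(X_t) = 5*exp(18*t/5)/8 - 5/8

The variance V(t) = Var(X_t) satisfies V'(t) = 2 a V(t) + c^2 with V(0) = 0 (drift coefficient is linear in X, diffusion is constant). With a = 9/5, c = 3/2, the solution is
  V(t) = (c^2 / (2 a)) * (exp(2 a t) - 1)
       = ((3/2)^2 / (2*(9/5))) * (exp((18/5) t) - 1)
       = 5*exp(18*t/5)/8 - 5/8.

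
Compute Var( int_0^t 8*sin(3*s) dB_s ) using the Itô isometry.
Var = 32*t - 16*sin(6*t)/3

The Itô integral of a deterministic integrand f(s) has mean 0 because each increment f(s) * (B_{s+ds} - B_s) has mean 0. By the Itô isometry:
  Var( int_0^t f(s) dB_s ) = E[ (int_0^t f(s) dB_s)^2 ] = int_0^t f(s)^2 ds.
Here f(s) = 8*sin(3*s), so f(s)^2 = 64*sin(3*s)^2. Integrate:
  int_0^t (64*sin(3*s)^2) ds = 32*t - 16*sin(6*t)/3.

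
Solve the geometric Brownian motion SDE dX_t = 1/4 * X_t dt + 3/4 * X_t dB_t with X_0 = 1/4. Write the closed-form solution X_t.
X_t = 1/4 * exp((-1/32) * t + (3/4) * B_t)

For GBM dX = mu X dt + sigma X dB with X_0 = x_0, apply Itô to Y = log X: dY = (mu - sigma^2/2) dt + sigma dB, so Y_t = log(x_0) + (mu - sigma^2/2) t + sigma B_t and hence X_t = x_0 * exp((mu - sigma^2/2) t + sigma B_t).
With mu = 1/4, sigma = 3/4, x_0 = 1/4, this gives:
  X_t = 1/4 * exp((-1/32) * t + (3/4) * B_t).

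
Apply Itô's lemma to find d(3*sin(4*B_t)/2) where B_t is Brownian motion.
d(3*sin(4*B_t)/2) = (-12*sin(4*B_t)) dt + (6*cos(4*B_t)) dB_t

Itô's formula for f(B_t) gives d f(B_t) = f'(B_t) dB_t + (1/2) f''(B_t) dt. Compute derivatives of f(x) = 3*sin(4*x)/2:
  f'(x)  = 6*cos(4*x)
  f''(x) = -24*sin(4*x)
Substitute x = B_t and multiply the f'' term by 1/2:
  drift     = (1/2) * (-24*sin(4*x)) evaluated at B_t = -12*sin(4*B_t)
  diffusion = (6*cos(4*x)) evaluated at B_t = 6*cos(4*B_t)
Therefore d(3*sin(4*B_t)/2) = (-12*sin(4*B_t)) dt + (6*cos(4*B_t)) dB_t.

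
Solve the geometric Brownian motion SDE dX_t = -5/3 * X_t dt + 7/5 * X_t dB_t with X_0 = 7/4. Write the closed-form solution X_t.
X_t = 7/4 * exp((-397/150) * t + (7/5) * B_t)

For GBM dX = mu X dt + sigma X dB with X_0 = x_0, apply Itô to Y = log X: dY = (mu - sigma^2/2) dt + sigma dB, so Y_t = log(x_0) + (mu - sigma^2/2) t + sigma B_t and hence X_t = x_0 * exp((mu - sigma^2/2) t + sigma B_t).
With mu = -5/3, sigma = 7/5, x_0 = 7/4, this gives:
  X_t = 7/4 * exp((-397/150) * t + (7/5) * B_t).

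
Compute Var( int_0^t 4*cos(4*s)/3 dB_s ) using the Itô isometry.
Var = 8*t/9 + 2*sin(4*t)*cos(4*t)/9

The Itô integral of a deterministic integrand f(s) has mean 0 because each increment f(s) * (B_{s+ds} - B_s) has mean 0. By the Itô isometry:
  Var( int_0^t f(s) dB_s ) = E[ (int_0^t f(s) dB_s)^2 ] = int_0^t f(s)^2 ds.
Here f(s) = 4*cos(4*s)/3, so f(s)^2 = 16*cos(4*s)^2/9. Integrate:
  int_0^t (16*cos(4*s)^2/9) ds = 8*t/9 + 2*sin(4*t)*cos(4*t)/9.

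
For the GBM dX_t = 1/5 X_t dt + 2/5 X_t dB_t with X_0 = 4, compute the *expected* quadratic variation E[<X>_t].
E[<X>_t] = 32*exp(14*t/25)/7 - 32/7

<X>_t = int_0^t ((2/5) * X_s)^2 ds. Taking expectation inside the integral: E[<X>_t] = (2/5)^2 * int_0^t E[X_s^2] ds. For GBM, E[X_s^2] = x_0^2 * exp((2 mu + sigma^2) s). Integrating:
  E[<X>_t] = (2/5)^2 * 4^2 * (exp((2*(1/5) + (2/5)^2) t) - 1) / (2*(1/5) + (2/5)^2)
           = (2/5)^2 * 4^2 * (exp((14/25) t) - 1) / (14/25) = 32*exp(14*t/25)/7 - 32/7.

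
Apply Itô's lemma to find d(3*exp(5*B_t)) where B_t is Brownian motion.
d(3*exp(5*B_t)) = (75*exp(5*B_t)/2) dt + (15*exp(5*B_t)) dB_t

Itô's formula for f(B_t) gives d f(B_t) = f'(B_t) dB_t + (1/2) f''(B_t) dt. Compute derivatives of f(x) = 3*exp(5*x):
  f'(x)  = 15*exp(5*x)
  f''(x) = 75*exp(5*x)
Substitute x = B_t and multiply the f'' term by 1/2:
  drift     = (1/2) * (75*exp(5*x)) evaluated at B_t = 75*exp(5*B_t)/2
  diffusion = (15*exp(5*x)) evaluated at B_t = 15*exp(5*B_t)
Therefore d(3*exp(5*B_t)) = (75*exp(5*B_t)/2) dt + (15*exp(5*B_t)) dB_t.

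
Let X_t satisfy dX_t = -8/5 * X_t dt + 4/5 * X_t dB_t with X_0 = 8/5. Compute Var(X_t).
Var(X_t) = (64*exp(16*t/25) - 64)*exp(-16*t/5)/25

For GBM dX = mu X dt + sigma X dB with X_0 = x_0, apply Itô to Y = log X: dY = (mu - sigma^2/2) dt + sigma dB, so Y_t = log(x_0) + (mu - sigma^2/2) t + sigma B_t and hence X_t = x_0 * exp((mu - sigma^2/2) t + sigma B_t).
With mu = -8/5, sigma = 4/5, x_0 = 8/5, this gives:
  X_t = 8/5 * exp((-48/25) * t + (4/5) * B_t).
Since sigma*B_t ~ Normal(0, sigma^2 t), E[exp(sigma*B_t)] = exp(sigma^2 t / 2); so E[X_t] = x_0 * exp((mu - sigma^2/2) t) * exp(sigma^2 t / 2) = x_0 * exp(mu t) = 8*exp(-8*t/5)/5.
Var(X_t) = E[X_t^2] - (E[X_t])^2 = x_0^2 * exp(2 mu t) * (exp(sigma^2 t) - 1) = (64*exp(16*t/25) - 64)*exp(-16*t/5)/25.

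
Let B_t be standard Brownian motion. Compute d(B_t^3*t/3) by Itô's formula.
d(B_t^3*t/3) = (B_t*(B_t^2/3 + t)) dt + (B_t^2*t) dB_t

Itô's formula for f(t, x): d f(t, B_t) = (f_t + (1/2) f_xx) dt + f_x dB_t. Compute partials of f(t, x) = t*x^3/3:
  f_t(t,x)  = x^3/3
  f_x(t,x)  = t*x^2
  f_xx(t,x) = 2*t*x
Assemble drift = f_t + (1/2) f_xx = x*(t + x^2/3) and diffusion = f_x = t*x^2. Substituting x = B_t:
  d(B_t^3*t/3) = (B_t*(B_t^2/3 + t)) dt + (B_t^2*t) dB_t.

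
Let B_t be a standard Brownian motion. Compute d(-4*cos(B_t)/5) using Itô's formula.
d(-4*cos(B_t)/5) = (2*cos(B_t)/5) dt + (4*sin(B_t)/5) dB_t

Itô's formula for f(B_t) gives d f(B_t) = f'(B_t) dB_t + (1/2) f''(B_t) dt. Compute derivatives of f(x) = -4*cos(x)/5:
  f'(x)  = 4*sin(x)/5
  f''(x) = 4*cos(x)/5
Substitute x = B_t and multiply the f'' term by 1/2:
  drift     = (1/2) * (4*cos(x)/5) evaluated at B_t = 2*cos(B_t)/5
  diffusion = (4*sin(x)/5) evaluated at B_t = 4*sin(B_t)/5
Therefore d(-4*cos(B_t)/5) = (2*cos(B_t)/5) dt + (4*sin(B_t)/5) dB_t.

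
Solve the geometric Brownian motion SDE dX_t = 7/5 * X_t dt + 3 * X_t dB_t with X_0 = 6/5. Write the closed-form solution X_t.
X_t = 6/5 * exp((-31/10) * t + (3) * B_t)

For GBM dX = mu X dt + sigma X dB with X_0 = x_0, apply Itô to Y = log X: dY = (mu - sigma^2/2) dt + sigma dB, so Y_t = log(x_0) + (mu - sigma^2/2) t + sigma B_t and hence X_t = x_0 * exp((mu - sigma^2/2) t + sigma B_t).
With mu = 7/5, sigma = 3, x_0 = 6/5, this gives:
  X_t = 6/5 * exp((-31/10) * t + (3) * B_t).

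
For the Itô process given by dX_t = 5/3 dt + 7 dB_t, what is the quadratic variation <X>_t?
<X>_t = 49*t

For an Itô process dX_t = a(t) dt + b(t) dB_t, the quadratic variation is <X>_t = int_0^t b(s)^2 ds (the drift term does not contribute). Here b(s) = 7, so
  b(s)^2 = 49.
Integrating from 0 to t:
  <X>_t = int_0^t (49) ds = 49*t.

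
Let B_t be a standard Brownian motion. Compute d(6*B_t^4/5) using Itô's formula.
d(6*B_t^4/5) = (36*B_t^2/5) dt + (24*B_t^3/5) dB_t

Itô's formula for f(B_t) gives d f(B_t) = f'(B_t) dB_t + (1/2) f''(B_t) dt. Compute derivatives of f(x) = 6*x^4/5:
  f'(x)  = 24*x^3/5
  f''(x) = 72*x^2/5
Substitute x = B_t and multiply the f'' term by 1/2:
  drift     = (1/2) * (72*x^2/5) evaluated at B_t = 36*B_t^2/5
  diffusion = (24*x^3/5) evaluated at B_t = 24*B_t^3/5
Therefore d(6*B_t^4/5) = (36*B_t^2/5) dt + (24*B_t^3/5) dB_t.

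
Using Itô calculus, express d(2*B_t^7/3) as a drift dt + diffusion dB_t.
d(2*B_t^7/3) = (14*B_t^5) dt + (14*B_t^6/3) dB_t

Itô's formula for f(B_t) gives d f(B_t) = f'(B_t) dB_t + (1/2) f''(B_t) dt. Compute derivatives of f(x) = 2*x^7/3:
  f'(x)  = 14*x^6/3
  f''(x) = 28*x^5
Substitute x = B_t and multiply the f'' term by 1/2:
  drift     = (1/2) * (28*x^5) evaluated at B_t = 14*B_t^5
  diffusion = (14*x^6/3) evaluated at B_t = 14*B_t^6/3
Therefore d(2*B_t^7/3) = (14*B_t^5) dt + (14*B_t^6/3) dB_t.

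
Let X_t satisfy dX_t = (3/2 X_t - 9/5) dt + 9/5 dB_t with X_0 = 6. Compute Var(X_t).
Var(X_t) = 27*exp(3*t)/25 - 27/25

The variance V(t) = Var(X_t) satisfies V'(t) = 2 a V(t) + c^2 with V(0) = 0 (drift coefficient is linear in X, diffusion is constant). With a = 3/2, c = 9/5, the solution is
  V(t) = (c^2 / (2 a)) * (exp(2 a t) - 1)
       = ((9/5)^2 / (2*(3/2))) * (exp(3 t) - 1)
       = 27*exp(3*t)/25 - 27/25.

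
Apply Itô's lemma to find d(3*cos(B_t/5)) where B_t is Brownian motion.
d(3*cos(B_t/5)) = (-3*cos(B_t/5)/50) dt + (-3*sin(B_t/5)/5) dB_t

Itô's formula for f(B_t) gives d f(B_t) = f'(B_t) dB_t + (1/2) f''(B_t) dt. Compute derivatives of f(x) = 3*cos(x/5):
  f'(x)  = -3*sin(x/5)/5
  f''(x) = -3*cos(x/5)/25
Substitute x = B_t and multiply the f'' term by 1/2:
  drift     = (1/2) * (-3*cos(x/5)/25) evaluated at B_t = -3*cos(B_t/5)/50
  diffusion = (-3*sin(x/5)/5) evaluated at B_t = -3*sin(B_t/5)/5
Therefore d(3*cos(B_t/5)) = (-3*cos(B_t/5)/50) dt + (-3*sin(B_t/5)/5) dB_t.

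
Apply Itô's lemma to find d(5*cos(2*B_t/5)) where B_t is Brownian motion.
d(5*cos(2*B_t/5)) = (-2*cos(2*B_t/5)/5) dt + (-2*sin(2*B_t/5)) dB_t

Itô's formula for f(B_t) gives d f(B_t) = f'(B_t) dB_t + (1/2) f''(B_t) dt. Compute derivatives of f(x) = 5*cos(2*x/5):
  f'(x)  = -2*sin(2*x/5)
  f''(x) = -4*cos(2*x/5)/5
Substitute x = B_t and multiply the f'' term by 1/2:
  drift     = (1/2) * (-4*cos(2*x/5)/5) evaluated at B_t = -2*cos(2*B_t/5)/5
  diffusion = (-2*sin(2*x/5)) evaluated at B_t = -2*sin(2*B_t/5)
Therefore d(5*cos(2*B_t/5)) = (-2*cos(2*B_t/5)/5) dt + (-2*sin(2*B_t/5)) dB_t.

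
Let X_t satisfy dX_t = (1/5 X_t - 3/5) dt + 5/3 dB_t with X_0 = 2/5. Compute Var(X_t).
Var(X_t) = 125*exp(2*t/5)/18 - 125/18

The variance V(t) = Var(X_t) satisfies V'(t) = 2 a V(t) + c^2 with V(0) = 0 (drift coefficient is linear in X, diffusion is constant). With a = 1/5, c = 5/3, the solution is
  V(t) = (c^2 / (2 a)) * (exp(2 a t) - 1)
       = ((5/3)^2 / (2*(1/5))) * (exp((2/5) t) - 1)
       = 125*exp(2*t/5)/18 - 125/18.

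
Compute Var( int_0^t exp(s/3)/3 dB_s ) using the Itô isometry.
Var = exp(2*t/3)/6 - 1/6

The Itô integral of a deterministic integrand f(s) has mean 0 because each increment f(s) * (B_{s+ds} - B_s) has mean 0. By the Itô isometry:
  Var( int_0^t f(s) dB_s ) = E[ (int_0^t f(s) dB_s)^2 ] = int_0^t f(s)^2 ds.
Here f(s) = exp(s/3)/3, so f(s)^2 = exp(2*s/3)/9. Integrate:
  int_0^t (exp(2*s/3)/9) ds = exp(2*t/3)/6 - 1/6.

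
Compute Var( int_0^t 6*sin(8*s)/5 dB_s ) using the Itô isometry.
Var = 18*t/25 - 9*sin(8*t)*cos(8*t)/100

The Itô integral of a deterministic integrand f(s) has mean 0 because each increment f(s) * (B_{s+ds} - B_s) has mean 0. By the Itô isometry:
  Var( int_0^t f(s) dB_s ) = E[ (int_0^t f(s) dB_s)^2 ] = int_0^t f(s)^2 ds.
Here f(s) = 6*sin(8*s)/5, so f(s)^2 = 36*sin(8*s)^2/25. Integrate:
  int_0^t (36*sin(8*s)^2/25) ds = 18*t/25 - 9*sin(8*t)*cos(8*t)/100.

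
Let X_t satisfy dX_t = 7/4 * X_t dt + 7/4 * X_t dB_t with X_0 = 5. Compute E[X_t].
E[X_t] = 5*exp(7*t/4)

For GBM dX = mu X dt + sigma X dB with X_0 = x_0, apply Itô to Y = log X: dY = (mu - sigma^2/2) dt + sigma dB, so Y_t = log(x_0) + (mu - sigma^2/2) t + sigma B_t and hence X_t = x_0 * exp((mu - sigma^2/2) t + sigma B_t).
With mu = 7/4, sigma = 7/4, x_0 = 5, this gives:
  X_t = 5 * exp((7/32) * t + (7/4) * B_t).
Since sigma*B_t ~ Normal(0, sigma^2 t), E[exp(sigma*B_t)] = exp(sigma^2 t / 2); so E[X_t] = x_0 * exp((mu - sigma^2/2) t) * exp(sigma^2 t / 2) = x_0 * exp(mu t) = 5*exp(7*t/4).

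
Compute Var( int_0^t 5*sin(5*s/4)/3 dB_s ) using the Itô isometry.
Var = 25*t/18 - 5*sin(5*t/2)/9

The Itô integral of a deterministic integrand f(s) has mean 0 because each increment f(s) * (B_{s+ds} - B_s) has mean 0. By the Itô isometry:
  Var( int_0^t f(s) dB_s ) = E[ (int_0^t f(s) dB_s)^2 ] = int_0^t f(s)^2 ds.
Here f(s) = 5*sin(5*s/4)/3, so f(s)^2 = 25*sin(5*s/4)^2/9. Integrate:
  int_0^t (25*sin(5*s/4)^2/9) ds = 25*t/18 - 5*sin(5*t/2)/9.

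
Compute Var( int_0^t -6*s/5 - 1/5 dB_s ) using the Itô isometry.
Var = t*(12*t^2 + 6*t + 1)/25

The Itô integral of a deterministic integrand f(s) has mean 0 because each increment f(s) * (B_{s+ds} - B_s) has mean 0. By the Itô isometry:
  Var( int_0^t f(s) dB_s ) = E[ (int_0^t f(s) dB_s)^2 ] = int_0^t f(s)^2 ds.
Here f(s) = -6*s/5 - 1/5, so f(s)^2 = (6*s + 1)^2/25. Integrate:
  int_0^t ((6*s + 1)^2/25) ds = t*(12*t^2 + 6*t + 1)/25.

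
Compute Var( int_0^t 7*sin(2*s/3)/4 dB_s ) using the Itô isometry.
Var = 49*t/32 - 147*sin(4*t/3)/128

The Itô integral of a deterministic integrand f(s) has mean 0 because each increment f(s) * (B_{s+ds} - B_s) has mean 0. By the Itô isometry:
  Var( int_0^t f(s) dB_s ) = E[ (int_0^t f(s) dB_s)^2 ] = int_0^t f(s)^2 ds.
Here f(s) = 7*sin(2*s/3)/4, so f(s)^2 = 49*sin(2*s/3)^2/16. Integrate:
  int_0^t (49*sin(2*s/3)^2/16) ds = 49*t/32 - 147*sin(4*t/3)/128.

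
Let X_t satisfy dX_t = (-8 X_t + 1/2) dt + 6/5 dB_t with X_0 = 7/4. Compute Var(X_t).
Var(X_t) = 9/100 - 9*exp(-16*t)/100

The variance V(t) = Var(X_t) satisfies V'(t) = 2 a V(t) + c^2 with V(0) = 0 (drift coefficient is linear in X, diffusion is constant). With a = -8, c = 6/5, the solution is
  V(t) = (c^2 / (2 a)) * (exp(2 a t) - 1)
       = ((6/5)^2 / (2*(-8))) * (exp((-16) t) - 1)
       = 9/100 - 9*exp(-16*t)/100.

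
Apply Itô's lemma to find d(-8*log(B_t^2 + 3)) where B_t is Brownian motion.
d(-8*log(B_t^2 + 3)) = (8*(B_t^2 - 3)/(B_t^2 + 3)^2) dt + (-16*B_t/(B_t^2 + 3)) dB_t

Itô's formula for f(B_t) gives d f(B_t) = f'(B_t) dB_t + (1/2) f''(B_t) dt. Compute derivatives of f(x) = -8*log(x^2 + 3):
  f'(x)  = -16*x/(x^2 + 3)
  f''(x) = 16*(x^2 - 3)/(x^2 + 3)^2
Substitute x = B_t and multiply the f'' term by 1/2:
  drift     = (1/2) * (16*(x^2 - 3)/(x^2 + 3)^2) evaluated at B_t = 8*(B_t^2 - 3)/(B_t^2 + 3)^2
  diffusion = (-16*x/(x^2 + 3)) evaluated at B_t = -16*B_t/(B_t^2 + 3)
Therefore d(-8*log(B_t^2 + 3)) = (8*(B_t^2 - 3)/(B_t^2 + 3)^2) dt + (-16*B_t/(B_t^2 + 3)) dB_t.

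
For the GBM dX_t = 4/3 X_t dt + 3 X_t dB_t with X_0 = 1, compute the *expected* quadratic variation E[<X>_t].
E[<X>_t] = 27*exp(35*t/3)/35 - 27/35

<X>_t = int_0^t (3 * X_s)^2 ds. Taking expectation inside the integral: E[<X>_t] = 3^2 * int_0^t E[X_s^2] ds. For GBM, E[X_s^2] = x_0^2 * exp((2 mu + sigma^2) s). Integrating:
  E[<X>_t] = 3^2 * 1^2 * (exp((2*(4/3) + 3^2) t) - 1) / (2*(4/3) + 3^2)
           = 3^2 * 1^2 * (exp((35/3) t) - 1) / (35/3) = 27*exp(35*t/3)/35 - 27/35.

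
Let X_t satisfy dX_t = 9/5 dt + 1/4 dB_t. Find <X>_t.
<X>_t = t/16

For an Itô process dX_t = a(t) dt + b(t) dB_t, the quadratic variation is <X>_t = int_0^t b(s)^2 ds (the drift term does not contribute). Here b(s) = 1/4, so
  b(s)^2 = 1/16.
Integrating from 0 to t:
  <X>_t = int_0^t (1/16) ds = t/16.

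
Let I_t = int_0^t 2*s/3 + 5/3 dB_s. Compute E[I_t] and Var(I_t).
E[I_t] = 0; Var(I_t) = t*(4*t^2 + 30*t + 75)/27

The Itô integral of a deterministic integrand f(s) has mean 0 because each increment f(s) * (B_{s+ds} - B_s) has mean 0. By the Itô isometry:
  Var( int_0^t f(s) dB_s ) = E[ (int_0^t f(s) dB_s)^2 ] = int_0^t f(s)^2 ds.
Here f(s) = 2*s/3 + 5/3, so f(s)^2 = (2*s + 5)^2/9. Integrate:
  int_0^t ((2*s + 5)^2/9) ds = t*(4*t^2 + 30*t + 75)/27.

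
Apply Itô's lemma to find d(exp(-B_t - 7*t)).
d(exp(-B_t - 7*t)) = (-13*exp(-B_t - 7*t)/2) dt + (-exp(-B_t - 7*t)) dB_t

Itô's formula for f(t, x): d f(t, B_t) = (f_t + (1/2) f_xx) dt + f_x dB_t. Compute partials of f(t, x) = exp(-7*t - x):
  f_t(t,x)  = -7*exp(-7*t - x)
  f_x(t,x)  = -exp(-7*t - x)
  f_xx(t,x) = exp(-7*t - x)
Assemble drift = f_t + (1/2) f_xx = -13*exp(-7*t - x)/2 and diffusion = f_x = -exp(-7*t - x). Substituting x = B_t:
  d(exp(-B_t - 7*t)) = (-13*exp(-B_t - 7*t)/2) dt + (-exp(-B_t - 7*t)) dB_t.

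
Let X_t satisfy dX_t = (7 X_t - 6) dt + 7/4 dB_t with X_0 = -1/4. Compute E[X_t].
E[X_t] = 6/7 - 31*exp(7*t)/28

Taking expectations and using E[dB_t] = 0, the mean m(t) = E[X_t] satisfies the ODE m'(t) = a m(t) + b with m(0) = x_0. With a = 7, b = -6, x_0 = -1/4, the solution is
  m(t) = x_0 * exp(a t) + (b/a) * (exp(a t) - 1)
       = (-1/4) * exp(7 t) + ((-6)/7) * (exp(7 t) - 1)
       = 6/7 - 31*exp(7*t)/28.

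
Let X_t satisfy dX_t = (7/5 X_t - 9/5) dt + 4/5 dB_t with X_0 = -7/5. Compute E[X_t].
E[X_t] = 9/7 - 94*exp(7*t/5)/35

Taking expectations and using E[dB_t] = 0, the mean m(t) = E[X_t] satisfies the ODE m'(t) = a m(t) + b with m(0) = x_0. With a = 7/5, b = -9/5, x_0 = -7/5, the solution is
  m(t) = x_0 * exp(a t) + (b/a) * (exp(a t) - 1)
       = (-7/5) * exp((7/5) t) + ((-9/5)/(7/5)) * (exp((7/5) t) - 1)
       = 9/7 - 94*exp(7*t/5)/35.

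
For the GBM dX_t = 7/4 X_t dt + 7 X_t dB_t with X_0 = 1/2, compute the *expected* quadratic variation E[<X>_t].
E[<X>_t] = 7*exp(105*t/2)/30 - 7/30

<X>_t = int_0^t (7 * X_s)^2 ds. Taking expectation inside the integral: E[<X>_t] = 7^2 * int_0^t E[X_s^2] ds. For GBM, E[X_s^2] = x_0^2 * exp((2 mu + sigma^2) s). Integrating:
  E[<X>_t] = 7^2 * (1/2)^2 * (exp((2*(7/4) + 7^2) t) - 1) / (2*(7/4) + 7^2)
           = 7^2 * (1/2)^2 * (exp((105/2) t) - 1) / (105/2) = 7*exp(105*t/2)/30 - 7/30.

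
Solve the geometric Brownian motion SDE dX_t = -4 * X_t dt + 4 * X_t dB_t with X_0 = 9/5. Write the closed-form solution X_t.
X_t = 9/5 * exp((-12) * t + (4) * B_t)

For GBM dX = mu X dt + sigma X dB with X_0 = x_0, apply Itô to Y = log X: dY = (mu - sigma^2/2) dt + sigma dB, so Y_t = log(x_0) + (mu - sigma^2/2) t + sigma B_t and hence X_t = x_0 * exp((mu - sigma^2/2) t + sigma B_t).
With mu = -4, sigma = 4, x_0 = 9/5, this gives:
  X_t = 9/5 * exp((-12) * t + (4) * B_t).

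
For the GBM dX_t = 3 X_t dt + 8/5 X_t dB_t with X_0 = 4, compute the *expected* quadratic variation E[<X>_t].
E[<X>_t] = 512*exp(214*t/25)/107 - 512/107

<X>_t = int_0^t ((8/5) * X_s)^2 ds. Taking expectation inside the integral: E[<X>_t] = (8/5)^2 * int_0^t E[X_s^2] ds. For GBM, E[X_s^2] = x_0^2 * exp((2 mu + sigma^2) s). Integrating:
  E[<X>_t] = (8/5)^2 * 4^2 * (exp((2*3 + (8/5)^2) t) - 1) / (2*3 + (8/5)^2)
           = (8/5)^2 * 4^2 * (exp((214/25) t) - 1) / (214/25) = 512*exp(214*t/25)/107 - 512/107.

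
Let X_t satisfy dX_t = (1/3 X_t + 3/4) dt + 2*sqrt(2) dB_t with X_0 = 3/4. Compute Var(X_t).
Var(X_t) = 12*exp(2*t/3) - 12

The variance V(t) = Var(X_t) satisfies V'(t) = 2 a V(t) + c^2 with V(0) = 0 (drift coefficient is linear in X, diffusion is constant). With a = 1/3, c = 2*sqrt(2), the solution is
  V(t) = (c^2 / (2 a)) * (exp(2 a t) - 1)
       = ((2*sqrt(2))^2 / (2*(1/3))) * (exp((2/3) t) - 1)
       = 12*exp(2*t/3) - 12.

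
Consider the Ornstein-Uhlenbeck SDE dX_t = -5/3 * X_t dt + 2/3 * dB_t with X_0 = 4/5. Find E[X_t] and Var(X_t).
E[X_t] = 4*exp(-5*t/3)/5; Var(X_t) = 2/15 - 2*exp(-10*t/3)/15

The OU SDE dX = -theta X dt + sigma dB admits the integrating factor exp(theta t): d(exp(theta t) X_t) = sigma exp(theta t) dB_t. Integrating from 0 to t:
  X_t = x_0 * exp(-theta t) + sigma * int_0^t exp(-theta (t-s)) dB_s.
The Itô integral has mean 0 and (by the Itô isometry) variance sigma^2 * int_0^t exp(-2 theta (t - s)) ds = sigma^2 * (1 - exp(-2 theta t)) / (2 theta).
With theta = 5/3, sigma = 2/3, x_0 = 4/5:
  E[X_t] = 4/5 * exp(-5/3 t) = 4*exp(-5*t/3)/5
  Var(X_t) = (2/3)^2 * (1 - exp(-2*5/3 t)) / (2 * 5/3) = 2/15 - 2*exp(-10*t/3)/15.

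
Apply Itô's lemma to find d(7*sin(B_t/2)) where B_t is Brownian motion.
d(7*sin(B_t/2)) = (-7*sin(B_t/2)/8) dt + (7*cos(B_t/2)/2) dB_t

Itô's formula for f(B_t) gives d f(B_t) = f'(B_t) dB_t + (1/2) f''(B_t) dt. Compute derivatives of f(x) = 7*sin(x/2):
  f'(x)  = 7*cos(x/2)/2
  f''(x) = -7*sin(x/2)/4
Substitute x = B_t and multiply the f'' term by 1/2:
  drift     = (1/2) * (-7*sin(x/2)/4) evaluated at B_t = -7*sin(B_t/2)/8
  diffusion = (7*cos(x/2)/2) evaluated at B_t = 7*cos(B_t/2)/2
Therefore d(7*sin(B_t/2)) = (-7*sin(B_t/2)/8) dt + (7*cos(B_t/2)/2) dB_t.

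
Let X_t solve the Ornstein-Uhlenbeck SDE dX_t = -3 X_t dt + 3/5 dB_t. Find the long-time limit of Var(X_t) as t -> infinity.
lim Var(X_t) = 3/50

The OU SDE dX = -theta X dt + sigma dB admits the integrating factor exp(theta t): d(exp(theta t) X_t) = sigma exp(theta t) dB_t. Integrating from 0 to t gives X_t = x_0 * exp(-theta t) + sigma * int_0^t exp(-theta (t-s)) dB_s for any initial x_0. The Itô integral has variance (by the Itô isometry) sigma^2 * int_0^t exp(-2 theta (t - s)) ds = sigma^2 * (1 - exp(-2 theta t)) / (2 theta), independent of x_0.
With theta = 3, sigma = 3/5:
  Var(X_t) = (3/5)^2 * (1 - exp(-2*3 t)) / (2 * 3) = 3/50 - 3*exp(-6*t)/50.
As t -> infinity, exp(-2*3 t) -> 0, so the stationary variance is sigma^2 / (2 theta) = 3/50.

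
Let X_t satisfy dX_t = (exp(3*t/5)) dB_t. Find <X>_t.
<X>_t = 5*exp(6*t/5)/6 - 5/6

For an Itô process dX_t = a(t) dt + b(t) dB_t, the quadratic variation is <X>_t = int_0^t b(s)^2 ds (the drift term does not contribute). Here b(s) = exp(3*s/5), so
  b(s)^2 = exp(6*s/5).
Integrating from 0 to t:
  <X>_t = int_0^t (exp(6*s/5)) ds = 5*exp(6*t/5)/6 - 5/6.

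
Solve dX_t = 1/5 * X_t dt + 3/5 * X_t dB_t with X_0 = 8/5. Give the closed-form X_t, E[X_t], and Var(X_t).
X_t = 8/5 * exp((1/50) t + (3/5) B_t); E[X_t] = 8*exp(t/5)/5; Var(X_t) = 64*(exp(9*t/25) - 1)*exp(2*t/5)/25

For GBM dX = mu X dt + sigma X dB with X_0 = x_0, apply Itô to Y = log X: dY = (mu - sigma^2/2) dt + sigma dB, so Y_t = log(x_0) + (mu - sigma^2/2) t + sigma B_t and hence X_t = x_0 * exp((mu - sigma^2/2) t + sigma B_t).
With mu = 1/5, sigma = 3/5, x_0 = 8/5, this gives:
  X_t = 8/5 * exp((1/50) * t + (3/5) * B_t).
Since sigma*B_t ~ Normal(0, sigma^2 t), E[exp(sigma*B_t)] = exp(sigma^2 t / 2); so E[X_t] = x_0 * exp((mu - sigma^2/2) t) * exp(sigma^2 t / 2) = x_0 * exp(mu t) = 8*exp(t/5)/5.
Var(X_t) = E[X_t^2] - (E[X_t])^2 = x_0^2 * exp(2 mu t) * (exp(sigma^2 t) - 1) = 64*(exp(9*t/25) - 1)*exp(2*t/5)/25.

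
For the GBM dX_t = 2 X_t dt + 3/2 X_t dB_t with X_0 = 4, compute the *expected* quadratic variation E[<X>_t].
E[<X>_t] = 144*exp(25*t/4)/25 - 144/25

<X>_t = int_0^t ((3/2) * X_s)^2 ds. Taking expectation inside the integral: E[<X>_t] = (3/2)^2 * int_0^t E[X_s^2] ds. For GBM, E[X_s^2] = x_0^2 * exp((2 mu + sigma^2) s). Integrating:
  E[<X>_t] = (3/2)^2 * 4^2 * (exp((2*2 + (3/2)^2) t) - 1) / (2*2 + (3/2)^2)
           = (3/2)^2 * 4^2 * (exp((25/4) t) - 1) / (25/4) = 144*exp(25*t/4)/25 - 144/25.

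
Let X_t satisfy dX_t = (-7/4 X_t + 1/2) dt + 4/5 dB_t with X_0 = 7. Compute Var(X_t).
Var(X_t) = 32/175 - 32*exp(-7*t/2)/175

The variance V(t) = Var(X_t) satisfies V'(t) = 2 a V(t) + c^2 with V(0) = 0 (drift coefficient is linear in X, diffusion is constant). With a = -7/4, c = 4/5, the solution is
  V(t) = (c^2 / (2 a)) * (exp(2 a t) - 1)
       = ((4/5)^2 / (2*(-7/4))) * (exp((-7/2) t) - 1)
       = 32/175 - 32*exp(-7*t/2)/175.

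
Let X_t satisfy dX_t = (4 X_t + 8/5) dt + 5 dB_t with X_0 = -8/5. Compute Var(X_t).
Var(X_t) = 25*exp(8*t)/8 - 25/8

The variance V(t) = Var(X_t) satisfies V'(t) = 2 a V(t) + c^2 with V(0) = 0 (drift coefficient is linear in X, diffusion is constant). With a = 4, c = 5, the solution is
  V(t) = (c^2 / (2 a)) * (exp(2 a t) - 1)
       = (5^2 / (2*4)) * (exp(8 t) - 1)
       = 25*exp(8*t)/8 - 25/8.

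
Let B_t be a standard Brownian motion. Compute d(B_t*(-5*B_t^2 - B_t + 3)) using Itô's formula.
d(B_t*(-5*B_t^2 - B_t + 3)) = (-15*B_t - 1) dt + (-15*B_t^2 - 2*B_t + 3) dB_t

Itô's formula for f(B_t) gives d f(B_t) = f'(B_t) dB_t + (1/2) f''(B_t) dt. Compute derivatives of f(x) = x*(-5*x^2 - x + 3):
  f'(x)  = -15*x^2 - 2*x + 3
  f''(x) = -30*x - 2
Substitute x = B_t and multiply the f'' term by 1/2:
  drift     = (1/2) * (-30*x - 2) evaluated at B_t = -15*B_t - 1
  diffusion = (-15*x^2 - 2*x + 3) evaluated at B_t = -15*B_t^2 - 2*B_t + 3
Therefore d(B_t*(-5*B_t^2 - B_t + 3)) = (-15*B_t - 1) dt + (-15*B_t^2 - 2*B_t + 3) dB_t.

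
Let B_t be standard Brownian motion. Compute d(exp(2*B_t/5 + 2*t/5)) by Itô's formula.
d(exp(2*B_t/5 + 2*t/5)) = (12*exp(2*B_t/5 + 2*t/5)/25) dt + (2*exp(2*B_t/5 + 2*t/5)/5) dB_t

Itô's formula for f(t, x): d f(t, B_t) = (f_t + (1/2) f_xx) dt + f_x dB_t. Compute partials of f(t, x) = exp(2*t/5 + 2*x/5):
  f_t(t,x)  = 2*exp(2*t/5 + 2*x/5)/5
  f_x(t,x)  = 2*exp(2*t/5 + 2*x/5)/5
  f_xx(t,x) = 4*exp(2*t/5 + 2*x/5)/25
Assemble drift = f_t + (1/2) f_xx = 12*exp(2*t/5 + 2*x/5)/25 and diffusion = f_x = 2*exp(2*t/5 + 2*x/5)/5. Substituting x = B_t:
  d(exp(2*B_t/5 + 2*t/5)) = (12*exp(2*B_t/5 + 2*t/5)/25) dt + (2*exp(2*B_t/5 + 2*t/5)/5) dB_t.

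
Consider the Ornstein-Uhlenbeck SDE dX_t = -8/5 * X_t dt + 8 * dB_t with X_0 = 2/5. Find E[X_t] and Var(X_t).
E[X_t] = 2*exp(-8*t/5)/5; Var(X_t) = 20 - 20*exp(-16*t/5)

The OU SDE dX = -theta X dt + sigma dB admits the integrating factor exp(theta t): d(exp(theta t) X_t) = sigma exp(theta t) dB_t. Integrating from 0 to t:
  X_t = x_0 * exp(-theta t) + sigma * int_0^t exp(-theta (t-s)) dB_s.
The Itô integral has mean 0 and (by the Itô isometry) variance sigma^2 * int_0^t exp(-2 theta (t - s)) ds = sigma^2 * (1 - exp(-2 theta t)) / (2 theta).
With theta = 8/5, sigma = 8, x_0 = 2/5:
  E[X_t] = 2/5 * exp(-8/5 t) = 2*exp(-8*t/5)/5
  Var(X_t) = (8)^2 * (1 - exp(-2*8/5 t)) / (2 * 8/5) = 20 - 20*exp(-16*t/5).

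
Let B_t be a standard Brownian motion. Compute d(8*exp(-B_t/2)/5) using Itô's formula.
d(8*exp(-B_t/2)/5) = (exp(-B_t/2)/5) dt + (-4*exp(-B_t/2)/5) dB_t

Itô's formula for f(B_t) gives d f(B_t) = f'(B_t) dB_t + (1/2) f''(B_t) dt. Compute derivatives of f(x) = 8*exp(-x/2)/5:
  f'(x)  = -4*exp(-x/2)/5
  f''(x) = 2*exp(-x/2)/5
Substitute x = B_t and multiply the f'' term by 1/2:
  drift     = (1/2) * (2*exp(-x/2)/5) evaluated at B_t = exp(-B_t/2)/5
  diffusion = (-4*exp(-x/2)/5) evaluated at B_t = -4*exp(-B_t/2)/5
Therefore d(8*exp(-B_t/2)/5) = (exp(-B_t/2)/5) dt + (-4*exp(-B_t/2)/5) dB_t.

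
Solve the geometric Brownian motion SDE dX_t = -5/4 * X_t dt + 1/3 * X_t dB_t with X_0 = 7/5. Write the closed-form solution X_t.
X_t = 7/5 * exp((-47/36) * t + (1/3) * B_t)

For GBM dX = mu X dt + sigma X dB with X_0 = x_0, apply Itô to Y = log X: dY = (mu - sigma^2/2) dt + sigma dB, so Y_t = log(x_0) + (mu - sigma^2/2) t + sigma B_t and hence X_t = x_0 * exp((mu - sigma^2/2) t + sigma B_t).
With mu = -5/4, sigma = 1/3, x_0 = 7/5, this gives:
  X_t = 7/5 * exp((-47/36) * t + (1/3) * B_t).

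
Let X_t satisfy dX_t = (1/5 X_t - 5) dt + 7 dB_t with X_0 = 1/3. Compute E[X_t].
E[X_t] = 25 - 74*exp(t/5)/3

Taking expectations and using E[dB_t] = 0, the mean m(t) = E[X_t] satisfies the ODE m'(t) = a m(t) + b with m(0) = x_0. With a = 1/5, b = -5, x_0 = 1/3, the solution is
  m(t) = x_0 * exp(a t) + (b/a) * (exp(a t) - 1)
       = (1/3) * exp((1/5) t) + ((-5)/(1/5)) * (exp((1/5) t) - 1)
       = 25 - 74*exp(t/5)/3.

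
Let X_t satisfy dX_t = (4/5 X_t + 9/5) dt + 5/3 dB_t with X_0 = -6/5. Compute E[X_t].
E[X_t] = 21*exp(4*t/5)/20 - 9/4

Taking expectations and using E[dB_t] = 0, the mean m(t) = E[X_t] satisfies the ODE m'(t) = a m(t) + b with m(0) = x_0. With a = 4/5, b = 9/5, x_0 = -6/5, the solution is
  m(t) = x_0 * exp(a t) + (b/a) * (exp(a t) - 1)
       = (-6/5) * exp((4/5) t) + ((9/5)/(4/5)) * (exp((4/5) t) - 1)
       = 21*exp(4*t/5)/20 - 9/4.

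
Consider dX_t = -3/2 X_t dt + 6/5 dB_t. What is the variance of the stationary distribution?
lim Var(X_t) = 12/25

The OU SDE dX = -theta X dt + sigma dB admits the integrating factor exp(theta t): d(exp(theta t) X_t) = sigma exp(theta t) dB_t. Integrating from 0 to t gives X_t = x_0 * exp(-theta t) + sigma * int_0^t exp(-theta (t-s)) dB_s for any initial x_0. The Itô integral has variance (by the Itô isometry) sigma^2 * int_0^t exp(-2 theta (t - s)) ds = sigma^2 * (1 - exp(-2 theta t)) / (2 theta), independent of x_0.
With theta = 3/2, sigma = 6/5:
  Var(X_t) = (6/5)^2 * (1 - exp(-2*3/2 t)) / (2 * 3/2) = 12/25 - 12*exp(-3*t)/25.
As t -> infinity, exp(-2*3/2 t) -> 0, so the stationary variance is sigma^2 / (2 theta) = 12/25.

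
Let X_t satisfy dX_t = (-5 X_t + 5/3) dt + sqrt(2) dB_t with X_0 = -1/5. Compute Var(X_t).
Var(X_t) = 1/5 - exp(-10*t)/5

The variance V(t) = Var(X_t) satisfies V'(t) = 2 a V(t) + c^2 with V(0) = 0 (drift coefficient is linear in X, diffusion is constant). With a = -5, c = sqrt(2), the solution is
  V(t) = (c^2 / (2 a)) * (exp(2 a t) - 1)
       = (sqrt(2)^2 / (2*(-5))) * (exp((-10) t) - 1)
       = 1/5 - exp(-10*t)/5.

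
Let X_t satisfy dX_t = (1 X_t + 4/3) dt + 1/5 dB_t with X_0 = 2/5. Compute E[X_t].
E[X_t] = 26*exp(t)/15 - 4/3

Taking expectations and using E[dB_t] = 0, the mean m(t) = E[X_t] satisfies the ODE m'(t) = a m(t) + b with m(0) = x_0. With a = 1, b = 4/3, x_0 = 2/5, the solution is
  m(t) = x_0 * exp(a t) + (b/a) * (exp(a t) - 1)
       = (2/5) * exp(1 t) + ((4/3)/1) * (exp(1 t) - 1)
       = 26*exp(t)/15 - 4/3.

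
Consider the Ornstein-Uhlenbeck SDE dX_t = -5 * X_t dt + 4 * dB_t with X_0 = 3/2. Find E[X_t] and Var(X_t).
E[X_t] = 3*exp(-5*t)/2; Var(X_t) = 8/5 - 8*exp(-10*t)/5

The OU SDE dX = -theta X dt + sigma dB admits the integrating factor exp(theta t): d(exp(theta t) X_t) = sigma exp(theta t) dB_t. Integrating from 0 to t:
  X_t = x_0 * exp(-theta t) + sigma * int_0^t exp(-theta (t-s)) dB_s.
The Itô integral has mean 0 and (by the Itô isometry) variance sigma^2 * int_0^t exp(-2 theta (t - s)) ds = sigma^2 * (1 - exp(-2 theta t)) / (2 theta).
With theta = 5, sigma = 4, x_0 = 3/2:
  E[X_t] = 3/2 * exp(-5 t) = 3*exp(-5*t)/2
  Var(X_t) = (4)^2 * (1 - exp(-2*5 t)) / (2 * 5) = 8/5 - 8*exp(-10*t)/5.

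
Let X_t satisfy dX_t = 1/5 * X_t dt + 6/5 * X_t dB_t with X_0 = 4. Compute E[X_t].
E[X_t] = 4*exp(t/5)

For GBM dX = mu X dt + sigma X dB with X_0 = x_0, apply Itô to Y = log X: dY = (mu - sigma^2/2) dt + sigma dB, so Y_t = log(x_0) + (mu - sigma^2/2) t + sigma B_t and hence X_t = x_0 * exp((mu - sigma^2/2) t + sigma B_t).
With mu = 1/5, sigma = 6/5, x_0 = 4, this gives:
  X_t = 4 * exp((-13/25) * t + (6/5) * B_t).
Since sigma*B_t ~ Normal(0, sigma^2 t), E[exp(sigma*B_t)] = exp(sigma^2 t / 2); so E[X_t] = x_0 * exp((mu - sigma^2/2) t) * exp(sigma^2 t / 2) = x_0 * exp(mu t) = 4*exp(t/5).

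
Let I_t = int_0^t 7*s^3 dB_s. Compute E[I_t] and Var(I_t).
E[I_t] = 0; Var(I_t) = 7*t^7

The Itô integral of a deterministic integrand f(s) has mean 0 because each increment f(s) * (B_{s+ds} - B_s) has mean 0. By the Itô isometry:
  Var( int_0^t f(s) dB_s ) = E[ (int_0^t f(s) dB_s)^2 ] = int_0^t f(s)^2 ds.
Here f(s) = 7*s^3, so f(s)^2 = 49*s^6. Integrate:
  int_0^t (49*s^6) ds = 7*t^7.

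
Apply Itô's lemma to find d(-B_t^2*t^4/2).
d(-B_t^2*t^4/2) = (t^3*(-4*B_t^2 - t)/2) dt + (-B_t*t^4) dB_t

Itô's formula for f(t, x): d f(t, B_t) = (f_t + (1/2) f_xx) dt + f_x dB_t. Compute partials of f(t, x) = -t^4*x^2/2:
  f_t(t,x)  = -2*t^3*x^2
  f_x(t,x)  = -t^4*x
  f_xx(t,x) = -t^4
Assemble drift = f_t + (1/2) f_xx = t^3*(-t - 4*x^2)/2 and diffusion = f_x = -t^4*x. Substituting x = B_t:
  d(-B_t^2*t^4/2) = (t^3*(-4*B_t^2 - t)/2) dt + (-B_t*t^4) dB_t.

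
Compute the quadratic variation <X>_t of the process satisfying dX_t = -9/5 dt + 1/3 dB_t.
<X>_t = t/9

For an Itô process dX_t = a(t) dt + b(t) dB_t, the quadratic variation is <X>_t = int_0^t b(s)^2 ds (the drift term does not contribute). Here b(s) = 1/3, so
  b(s)^2 = 1/9.
Integrating from 0 to t:
  <X>_t = int_0^t (1/9) ds = t/9.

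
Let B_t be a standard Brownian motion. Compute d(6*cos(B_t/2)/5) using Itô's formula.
d(6*cos(B_t/2)/5) = (-3*cos(B_t/2)/20) dt + (-3*sin(B_t/2)/5) dB_t

Itô's formula for f(B_t) gives d f(B_t) = f'(B_t) dB_t + (1/2) f''(B_t) dt. Compute derivatives of f(x) = 6*cos(x/2)/5:
  f'(x)  = -3*sin(x/2)/5
  f''(x) = -3*cos(x/2)/10
Substitute x = B_t and multiply the f'' term by 1/2:
  drift     = (1/2) * (-3*cos(x/2)/10) evaluated at B_t = -3*cos(B_t/2)/20
  diffusion = (-3*sin(x/2)/5) evaluated at B_t = -3*sin(B_t/2)/5
Therefore d(6*cos(B_t/2)/5) = (-3*cos(B_t/2)/20) dt + (-3*sin(B_t/2)/5) dB_t.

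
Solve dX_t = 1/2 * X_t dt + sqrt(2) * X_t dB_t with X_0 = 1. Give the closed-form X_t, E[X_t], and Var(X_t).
X_t = 1 * exp((-1/2) t + (sqrt(2)) B_t); E[X_t] = exp(t/2); Var(X_t) = exp(3*t) - exp(t)

For GBM dX = mu X dt + sigma X dB with X_0 = x_0, apply Itô to Y = log X: dY = (mu - sigma^2/2) dt + sigma dB, so Y_t = log(x_0) + (mu - sigma^2/2) t + sigma B_t and hence X_t = x_0 * exp((mu - sigma^2/2) t + sigma B_t).
With mu = 1/2, sigma = sqrt(2), x_0 = 1, this gives:
  X_t = 1 * exp((-1/2) * t + (sqrt(2)) * B_t).
Since sigma*B_t ~ Normal(0, sigma^2 t), E[exp(sigma*B_t)] = exp(sigma^2 t / 2); so E[X_t] = x_0 * exp((mu - sigma^2/2) t) * exp(sigma^2 t / 2) = x_0 * exp(mu t) = exp(t/2).
Var(X_t) = E[X_t^2] - (E[X_t])^2 = x_0^2 * exp(2 mu t) * (exp(sigma^2 t) - 1) = exp(3*t) - exp(t).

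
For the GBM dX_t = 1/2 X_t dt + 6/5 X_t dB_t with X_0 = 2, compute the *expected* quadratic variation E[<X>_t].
E[<X>_t] = 144*exp(61*t/25)/61 - 144/61

<X>_t = int_0^t ((6/5) * X_s)^2 ds. Taking expectation inside the integral: E[<X>_t] = (6/5)^2 * int_0^t E[X_s^2] ds. For GBM, E[X_s^2] = x_0^2 * exp((2 mu + sigma^2) s). Integrating:
  E[<X>_t] = (6/5)^2 * 2^2 * (exp((2*(1/2) + (6/5)^2) t) - 1) / (2*(1/2) + (6/5)^2)
           = (6/5)^2 * 2^2 * (exp((61/25) t) - 1) / (61/25) = 144*exp(61*t/25)/61 - 144/61.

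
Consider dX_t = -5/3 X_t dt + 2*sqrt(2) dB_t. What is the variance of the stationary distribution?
lim Var(X_t) = 12/5

The OU SDE dX = -theta X dt + sigma dB admits the integrating factor exp(theta t): d(exp(theta t) X_t) = sigma exp(theta t) dB_t. Integrating from 0 to t gives X_t = x_0 * exp(-theta t) + sigma * int_0^t exp(-theta (t-s)) dB_s for any initial x_0. The Itô integral has variance (by the Itô isometry) sigma^2 * int_0^t exp(-2 theta (t - s)) ds = sigma^2 * (1 - exp(-2 theta t)) / (2 theta), independent of x_0.
With theta = 5/3, sigma = 2*sqrt(2):
  Var(X_t) = (2*sqrt(2))^2 * (1 - exp(-2*5/3 t)) / (2 * 5/3) = 12/5 - 12*exp(-10*t/3)/5.
As t -> infinity, exp(-2*5/3 t) -> 0, so the stationary variance is sigma^2 / (2 theta) = 12/5.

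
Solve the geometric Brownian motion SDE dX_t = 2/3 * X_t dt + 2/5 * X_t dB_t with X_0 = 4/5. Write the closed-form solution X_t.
X_t = 4/5 * exp((44/75) * t + (2/5) * B_t)

For GBM dX = mu X dt + sigma X dB with X_0 = x_0, apply Itô to Y = log X: dY = (mu - sigma^2/2) dt + sigma dB, so Y_t = log(x_0) + (mu - sigma^2/2) t + sigma B_t and hence X_t = x_0 * exp((mu - sigma^2/2) t + sigma B_t).
With mu = 2/3, sigma = 2/5, x_0 = 4/5, this gives:
  X_t = 4/5 * exp((44/75) * t + (2/5) * B_t).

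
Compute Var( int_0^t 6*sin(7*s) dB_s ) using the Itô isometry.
Var = 18*t - 9*sin(14*t)/7

The Itô integral of a deterministic integrand f(s) has mean 0 because each increment f(s) * (B_{s+ds} - B_s) has mean 0. By the Itô isometry:
  Var( int_0^t f(s) dB_s ) = E[ (int_0^t f(s) dB_s)^2 ] = int_0^t f(s)^2 ds.
Here f(s) = 6*sin(7*s), so f(s)^2 = 36*sin(7*s)^2. Integrate:
  int_0^t (36*sin(7*s)^2) ds = 18*t - 9*sin(14*t)/7.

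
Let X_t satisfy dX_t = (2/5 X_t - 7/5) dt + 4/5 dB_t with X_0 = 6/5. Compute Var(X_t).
Var(X_t) = 4*exp(4*t/5)/5 - 4/5

The variance V(t) = Var(X_t) satisfies V'(t) = 2 a V(t) + c^2 with V(0) = 0 (drift coefficient is linear in X, diffusion is constant). With a = 2/5, c = 4/5, the solution is
  V(t) = (c^2 / (2 a)) * (exp(2 a t) - 1)
       = ((4/5)^2 / (2*(2/5))) * (exp((4/5) t) - 1)
       = 4*exp(4*t/5)/5 - 4/5.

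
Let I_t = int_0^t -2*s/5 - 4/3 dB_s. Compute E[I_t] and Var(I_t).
E[I_t] = 0; Var(I_t) = 4*t*(3*t^2 + 30*t + 100)/225

The Itô integral of a deterministic integrand f(s) has mean 0 because each increment f(s) * (B_{s+ds} - B_s) has mean 0. By the Itô isometry:
  Var( int_0^t f(s) dB_s ) = E[ (int_0^t f(s) dB_s)^2 ] = int_0^t f(s)^2 ds.
Here f(s) = -2*s/5 - 4/3, so f(s)^2 = 4*(3*s + 10)^2/225. Integrate:
  int_0^t (4*(3*s + 10)^2/225) ds = 4*t*(3*t^2 + 30*t + 100)/225.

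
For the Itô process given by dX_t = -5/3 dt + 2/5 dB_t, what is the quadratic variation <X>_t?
<X>_t = 4*t/25

For an Itô process dX_t = a(t) dt + b(t) dB_t, the quadratic variation is <X>_t = int_0^t b(s)^2 ds (the drift term does not contribute). Here b(s) = 2/5, so
  b(s)^2 = 4/25.
Integrating from 0 to t:
  <X>_t = int_0^t (4/25) ds = 4*t/25.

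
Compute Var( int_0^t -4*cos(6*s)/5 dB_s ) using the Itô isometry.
Var = 8*t/25 + 2*sin(12*t)/75

The Itô integral of a deterministic integrand f(s) has mean 0 because each increment f(s) * (B_{s+ds} - B_s) has mean 0. By the Itô isometry:
  Var( int_0^t f(s) dB_s ) = E[ (int_0^t f(s) dB_s)^2 ] = int_0^t f(s)^2 ds.
Here f(s) = -4*cos(6*s)/5, so f(s)^2 = 16*cos(6*s)^2/25. Integrate:
  int_0^t (16*cos(6*s)^2/25) ds = 8*t/25 + 2*sin(12*t)/75.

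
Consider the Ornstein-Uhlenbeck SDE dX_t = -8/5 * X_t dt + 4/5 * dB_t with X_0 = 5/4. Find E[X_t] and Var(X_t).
E[X_t] = 5*exp(-8*t/5)/4; Var(X_t) = 1/5 - exp(-16*t/5)/5

The OU SDE dX = -theta X dt + sigma dB admits the integrating factor exp(theta t): d(exp(theta t) X_t) = sigma exp(theta t) dB_t. Integrating from 0 to t:
  X_t = x_0 * exp(-theta t) + sigma * int_0^t exp(-theta (t-s)) dB_s.
The Itô integral has mean 0 and (by the Itô isometry) variance sigma^2 * int_0^t exp(-2 theta (t - s)) ds = sigma^2 * (1 - exp(-2 theta t)) / (2 theta).
With theta = 8/5, sigma = 4/5, x_0 = 5/4:
  E[X_t] = 5/4 * exp(-8/5 t) = 5*exp(-8*t/5)/4
  Var(X_t) = (4/5)^2 * (1 - exp(-2*8/5 t)) / (2 * 8/5) = 1/5 - exp(-16*t/5)/5.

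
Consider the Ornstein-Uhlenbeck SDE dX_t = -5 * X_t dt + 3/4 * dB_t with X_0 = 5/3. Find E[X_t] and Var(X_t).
E[X_t] = 5*exp(-5*t)/3; Var(X_t) = 9/160 - 9*exp(-10*t)/160

The OU SDE dX = -theta X dt + sigma dB admits the integrating factor exp(theta t): d(exp(theta t) X_t) = sigma exp(theta t) dB_t. Integrating from 0 to t:
  X_t = x_0 * exp(-theta t) + sigma * int_0^t exp(-theta (t-s)) dB_s.
The Itô integral has mean 0 and (by the Itô isometry) variance sigma^2 * int_0^t exp(-2 theta (t - s)) ds = sigma^2 * (1 - exp(-2 theta t)) / (2 theta).
With theta = 5, sigma = 3/4, x_0 = 5/3:
  E[X_t] = 5/3 * exp(-5 t) = 5*exp(-5*t)/3
  Var(X_t) = (3/4)^2 * (1 - exp(-2*5 t)) / (2 * 5) = 9/160 - 9*exp(-10*t)/160.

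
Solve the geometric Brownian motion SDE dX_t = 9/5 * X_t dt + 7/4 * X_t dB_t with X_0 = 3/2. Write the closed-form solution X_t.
X_t = 3/2 * exp((43/160) * t + (7/4) * B_t)

For GBM dX = mu X dt + sigma X dB with X_0 = x_0, apply Itô to Y = log X: dY = (mu - sigma^2/2) dt + sigma dB, so Y_t = log(x_0) + (mu - sigma^2/2) t + sigma B_t and hence X_t = x_0 * exp((mu - sigma^2/2) t + sigma B_t).
With mu = 9/5, sigma = 7/4, x_0 = 3/2, this gives:
  X_t = 3/2 * exp((43/160) * t + (7/4) * B_t).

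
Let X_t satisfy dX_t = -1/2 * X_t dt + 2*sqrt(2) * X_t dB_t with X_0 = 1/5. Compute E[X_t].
E[X_t] = exp(-t/2)/5

For GBM dX = mu X dt + sigma X dB with X_0 = x_0, apply Itô to Y = log X: dY = (mu - sigma^2/2) dt + sigma dB, so Y_t = log(x_0) + (mu - sigma^2/2) t + sigma B_t and hence X_t = x_0 * exp((mu - sigma^2/2) t + sigma B_t).
With mu = -1/2, sigma = 2*sqrt(2), x_0 = 1/5, this gives:
  X_t = 1/5 * exp((-9/2) * t + (2*sqrt(2)) * B_t).
Since sigma*B_t ~ Normal(0, sigma^2 t), E[exp(sigma*B_t)] = exp(sigma^2 t / 2); so E[X_t] = x_0 * exp((mu - sigma^2/2) t) * exp(sigma^2 t / 2) = x_0 * exp(mu t) = exp(-t/2)/5.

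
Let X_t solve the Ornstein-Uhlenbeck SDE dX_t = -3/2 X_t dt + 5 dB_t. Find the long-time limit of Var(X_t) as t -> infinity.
lim Var(X_t) = 25/3

The OU SDE dX = -theta X dt + sigma dB admits the integrating factor exp(theta t): d(exp(theta t) X_t) = sigma exp(theta t) dB_t. Integrating from 0 to t gives X_t = x_0 * exp(-theta t) + sigma * int_0^t exp(-theta (t-s)) dB_s for any initial x_0. The Itô integral has variance (by the Itô isometry) sigma^2 * int_0^t exp(-2 theta (t - s)) ds = sigma^2 * (1 - exp(-2 theta t)) / (2 theta), independent of x_0.
With theta = 3/2, sigma = 5:
  Var(X_t) = (5)^2 * (1 - exp(-2*3/2 t)) / (2 * 3/2) = 25/3 - 25*exp(-3*t)/3.
As t -> infinity, exp(-2*3/2 t) -> 0, so the stationary variance is sigma^2 / (2 theta) = 25/3.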